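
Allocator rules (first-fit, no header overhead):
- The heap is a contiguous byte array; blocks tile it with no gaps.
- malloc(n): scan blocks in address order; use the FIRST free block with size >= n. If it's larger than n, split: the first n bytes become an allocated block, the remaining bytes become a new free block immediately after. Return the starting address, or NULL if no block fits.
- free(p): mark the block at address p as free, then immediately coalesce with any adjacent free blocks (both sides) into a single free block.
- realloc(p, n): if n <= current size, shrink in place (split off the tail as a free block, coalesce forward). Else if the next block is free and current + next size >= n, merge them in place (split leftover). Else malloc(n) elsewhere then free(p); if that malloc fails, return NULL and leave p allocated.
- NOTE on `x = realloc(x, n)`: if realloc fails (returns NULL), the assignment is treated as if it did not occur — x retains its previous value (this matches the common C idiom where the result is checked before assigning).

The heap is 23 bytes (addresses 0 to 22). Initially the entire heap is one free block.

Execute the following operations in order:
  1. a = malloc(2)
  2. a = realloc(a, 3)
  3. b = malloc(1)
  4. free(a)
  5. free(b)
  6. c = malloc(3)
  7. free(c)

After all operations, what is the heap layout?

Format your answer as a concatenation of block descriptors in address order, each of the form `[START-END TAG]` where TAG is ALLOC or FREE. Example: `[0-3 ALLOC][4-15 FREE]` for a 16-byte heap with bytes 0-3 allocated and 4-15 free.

Op 1: a = malloc(2) -> a = 0; heap: [0-1 ALLOC][2-22 FREE]
Op 2: a = realloc(a, 3) -> a = 0; heap: [0-2 ALLOC][3-22 FREE]
Op 3: b = malloc(1) -> b = 3; heap: [0-2 ALLOC][3-3 ALLOC][4-22 FREE]
Op 4: free(a) -> (freed a); heap: [0-2 FREE][3-3 ALLOC][4-22 FREE]
Op 5: free(b) -> (freed b); heap: [0-22 FREE]
Op 6: c = malloc(3) -> c = 0; heap: [0-2 ALLOC][3-22 FREE]
Op 7: free(c) -> (freed c); heap: [0-22 FREE]

Answer: [0-22 FREE]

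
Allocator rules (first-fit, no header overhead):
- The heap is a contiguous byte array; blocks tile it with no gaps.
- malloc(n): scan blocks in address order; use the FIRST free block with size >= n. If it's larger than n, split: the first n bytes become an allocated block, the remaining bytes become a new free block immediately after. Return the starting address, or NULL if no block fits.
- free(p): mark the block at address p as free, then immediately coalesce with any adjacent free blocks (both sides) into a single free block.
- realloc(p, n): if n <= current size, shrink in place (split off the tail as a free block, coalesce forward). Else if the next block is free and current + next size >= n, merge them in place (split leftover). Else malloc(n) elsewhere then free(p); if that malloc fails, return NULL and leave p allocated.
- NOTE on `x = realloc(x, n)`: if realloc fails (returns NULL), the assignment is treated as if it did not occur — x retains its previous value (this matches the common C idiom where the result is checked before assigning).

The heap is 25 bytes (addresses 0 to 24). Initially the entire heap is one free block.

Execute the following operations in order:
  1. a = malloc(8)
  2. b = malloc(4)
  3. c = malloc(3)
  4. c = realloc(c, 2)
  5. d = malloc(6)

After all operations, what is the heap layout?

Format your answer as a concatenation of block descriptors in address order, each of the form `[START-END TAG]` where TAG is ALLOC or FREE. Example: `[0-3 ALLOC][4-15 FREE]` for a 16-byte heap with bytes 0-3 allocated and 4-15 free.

Op 1: a = malloc(8) -> a = 0; heap: [0-7 ALLOC][8-24 FREE]
Op 2: b = malloc(4) -> b = 8; heap: [0-7 ALLOC][8-11 ALLOC][12-24 FREE]
Op 3: c = malloc(3) -> c = 12; heap: [0-7 ALLOC][8-11 ALLOC][12-14 ALLOC][15-24 FREE]
Op 4: c = realloc(c, 2) -> c = 12; heap: [0-7 ALLOC][8-11 ALLOC][12-13 ALLOC][14-24 FREE]
Op 5: d = malloc(6) -> d = 14; heap: [0-7 ALLOC][8-11 ALLOC][12-13 ALLOC][14-19 ALLOC][20-24 FREE]

Answer: [0-7 ALLOC][8-11 ALLOC][12-13 ALLOC][14-19 ALLOC][20-24 FREE]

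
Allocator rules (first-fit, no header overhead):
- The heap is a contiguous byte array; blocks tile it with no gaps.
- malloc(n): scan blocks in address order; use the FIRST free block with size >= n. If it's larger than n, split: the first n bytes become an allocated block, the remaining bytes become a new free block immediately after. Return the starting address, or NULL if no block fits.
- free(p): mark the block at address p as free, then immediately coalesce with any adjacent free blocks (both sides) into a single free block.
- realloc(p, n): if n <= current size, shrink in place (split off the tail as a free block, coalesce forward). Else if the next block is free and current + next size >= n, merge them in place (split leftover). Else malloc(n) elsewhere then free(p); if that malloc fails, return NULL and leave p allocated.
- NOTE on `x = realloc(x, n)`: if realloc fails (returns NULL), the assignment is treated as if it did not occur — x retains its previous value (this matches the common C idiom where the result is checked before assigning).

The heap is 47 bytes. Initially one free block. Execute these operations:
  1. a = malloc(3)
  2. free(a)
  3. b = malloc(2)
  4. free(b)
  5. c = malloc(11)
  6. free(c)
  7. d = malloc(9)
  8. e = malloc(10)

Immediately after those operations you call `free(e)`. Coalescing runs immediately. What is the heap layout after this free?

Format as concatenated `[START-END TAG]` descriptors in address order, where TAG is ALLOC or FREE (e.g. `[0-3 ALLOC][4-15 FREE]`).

Answer: [0-8 ALLOC][9-46 FREE]

Derivation:
Op 1: a = malloc(3) -> a = 0; heap: [0-2 ALLOC][3-46 FREE]
Op 2: free(a) -> (freed a); heap: [0-46 FREE]
Op 3: b = malloc(2) -> b = 0; heap: [0-1 ALLOC][2-46 FREE]
Op 4: free(b) -> (freed b); heap: [0-46 FREE]
Op 5: c = malloc(11) -> c = 0; heap: [0-10 ALLOC][11-46 FREE]
Op 6: free(c) -> (freed c); heap: [0-46 FREE]
Op 7: d = malloc(9) -> d = 0; heap: [0-8 ALLOC][9-46 FREE]
Op 8: e = malloc(10) -> e = 9; heap: [0-8 ALLOC][9-18 ALLOC][19-46 FREE]
free(e): e = 9 -> block [9-18 ALLOC]; mark free, coalesce with adjacent free neighbors -> [0-8 ALLOC][9-46 FREE]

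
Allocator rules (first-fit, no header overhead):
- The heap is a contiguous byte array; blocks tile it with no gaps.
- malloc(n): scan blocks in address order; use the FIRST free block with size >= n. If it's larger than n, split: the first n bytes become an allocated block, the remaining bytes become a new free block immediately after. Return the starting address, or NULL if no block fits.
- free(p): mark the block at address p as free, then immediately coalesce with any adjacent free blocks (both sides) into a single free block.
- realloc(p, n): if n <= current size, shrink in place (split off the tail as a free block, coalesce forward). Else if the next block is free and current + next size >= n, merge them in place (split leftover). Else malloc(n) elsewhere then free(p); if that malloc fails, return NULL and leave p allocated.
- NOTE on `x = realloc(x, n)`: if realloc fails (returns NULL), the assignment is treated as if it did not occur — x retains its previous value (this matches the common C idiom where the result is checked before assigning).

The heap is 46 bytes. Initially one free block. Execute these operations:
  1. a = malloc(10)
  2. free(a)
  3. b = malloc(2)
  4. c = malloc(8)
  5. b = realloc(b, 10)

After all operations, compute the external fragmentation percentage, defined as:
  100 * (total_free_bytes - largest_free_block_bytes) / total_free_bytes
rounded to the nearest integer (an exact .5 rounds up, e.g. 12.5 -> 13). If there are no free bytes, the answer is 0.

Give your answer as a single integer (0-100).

Op 1: a = malloc(10) -> a = 0; heap: [0-9 ALLOC][10-45 FREE]
Op 2: free(a) -> (freed a); heap: [0-45 FREE]
Op 3: b = malloc(2) -> b = 0; heap: [0-1 ALLOC][2-45 FREE]
Op 4: c = malloc(8) -> c = 2; heap: [0-1 ALLOC][2-9 ALLOC][10-45 FREE]
Op 5: b = realloc(b, 10) -> b = 10; heap: [0-1 FREE][2-9 ALLOC][10-19 ALLOC][20-45 FREE]
Free blocks: [2 26] total_free=28 largest=26 -> 100*(28-26)/28 = 200/28 ≈ 7.143 -> rounds to 7

Answer: 7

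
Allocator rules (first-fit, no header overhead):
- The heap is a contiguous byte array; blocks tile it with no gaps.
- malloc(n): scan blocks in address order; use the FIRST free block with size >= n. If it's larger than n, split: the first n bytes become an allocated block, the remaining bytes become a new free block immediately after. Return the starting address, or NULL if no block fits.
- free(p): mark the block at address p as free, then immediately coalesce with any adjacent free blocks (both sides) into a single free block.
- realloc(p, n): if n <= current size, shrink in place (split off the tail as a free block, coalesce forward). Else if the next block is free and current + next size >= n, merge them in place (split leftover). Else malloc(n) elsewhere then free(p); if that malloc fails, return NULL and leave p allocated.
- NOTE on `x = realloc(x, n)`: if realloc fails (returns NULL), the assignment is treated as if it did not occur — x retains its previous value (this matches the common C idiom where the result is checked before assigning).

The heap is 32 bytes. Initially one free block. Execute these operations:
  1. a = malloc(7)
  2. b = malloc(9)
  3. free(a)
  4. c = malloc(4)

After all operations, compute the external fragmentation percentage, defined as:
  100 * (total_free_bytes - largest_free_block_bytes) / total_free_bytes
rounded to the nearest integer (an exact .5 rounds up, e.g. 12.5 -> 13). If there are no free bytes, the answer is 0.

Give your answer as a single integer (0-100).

Answer: 16

Derivation:
Op 1: a = malloc(7) -> a = 0; heap: [0-6 ALLOC][7-31 FREE]
Op 2: b = malloc(9) -> b = 7; heap: [0-6 ALLOC][7-15 ALLOC][16-31 FREE]
Op 3: free(a) -> (freed a); heap: [0-6 FREE][7-15 ALLOC][16-31 FREE]
Op 4: c = malloc(4) -> c = 0; heap: [0-3 ALLOC][4-6 FREE][7-15 ALLOC][16-31 FREE]
Free blocks: [3 16] total_free=19 largest=16 -> 100*(19-16)/19 = 300/19 ≈ 15.789 -> rounds to 16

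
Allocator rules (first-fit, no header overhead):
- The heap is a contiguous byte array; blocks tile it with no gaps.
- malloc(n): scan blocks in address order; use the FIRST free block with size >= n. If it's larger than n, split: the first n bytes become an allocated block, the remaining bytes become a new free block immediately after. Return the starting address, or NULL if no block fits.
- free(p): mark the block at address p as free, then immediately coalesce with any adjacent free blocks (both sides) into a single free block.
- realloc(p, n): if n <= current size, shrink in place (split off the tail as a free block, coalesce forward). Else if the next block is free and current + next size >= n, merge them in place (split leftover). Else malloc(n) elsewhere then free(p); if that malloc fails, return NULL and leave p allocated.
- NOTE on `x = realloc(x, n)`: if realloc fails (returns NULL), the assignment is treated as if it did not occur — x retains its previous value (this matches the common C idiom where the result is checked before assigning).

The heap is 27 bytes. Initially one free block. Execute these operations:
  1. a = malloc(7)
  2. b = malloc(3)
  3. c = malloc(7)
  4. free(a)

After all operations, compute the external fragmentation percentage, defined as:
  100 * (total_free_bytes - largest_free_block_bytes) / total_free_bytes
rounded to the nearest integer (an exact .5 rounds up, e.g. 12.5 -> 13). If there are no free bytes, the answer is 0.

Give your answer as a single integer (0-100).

Op 1: a = malloc(7) -> a = 0; heap: [0-6 ALLOC][7-26 FREE]
Op 2: b = malloc(3) -> b = 7; heap: [0-6 ALLOC][7-9 ALLOC][10-26 FREE]
Op 3: c = malloc(7) -> c = 10; heap: [0-6 ALLOC][7-9 ALLOC][10-16 ALLOC][17-26 FREE]
Op 4: free(a) -> (freed a); heap: [0-6 FREE][7-9 ALLOC][10-16 ALLOC][17-26 FREE]
Free blocks: [7 10] total_free=17 largest=10 -> 100*(17-10)/17 = 700/17 ≈ 41.176 -> rounds to 41

Answer: 41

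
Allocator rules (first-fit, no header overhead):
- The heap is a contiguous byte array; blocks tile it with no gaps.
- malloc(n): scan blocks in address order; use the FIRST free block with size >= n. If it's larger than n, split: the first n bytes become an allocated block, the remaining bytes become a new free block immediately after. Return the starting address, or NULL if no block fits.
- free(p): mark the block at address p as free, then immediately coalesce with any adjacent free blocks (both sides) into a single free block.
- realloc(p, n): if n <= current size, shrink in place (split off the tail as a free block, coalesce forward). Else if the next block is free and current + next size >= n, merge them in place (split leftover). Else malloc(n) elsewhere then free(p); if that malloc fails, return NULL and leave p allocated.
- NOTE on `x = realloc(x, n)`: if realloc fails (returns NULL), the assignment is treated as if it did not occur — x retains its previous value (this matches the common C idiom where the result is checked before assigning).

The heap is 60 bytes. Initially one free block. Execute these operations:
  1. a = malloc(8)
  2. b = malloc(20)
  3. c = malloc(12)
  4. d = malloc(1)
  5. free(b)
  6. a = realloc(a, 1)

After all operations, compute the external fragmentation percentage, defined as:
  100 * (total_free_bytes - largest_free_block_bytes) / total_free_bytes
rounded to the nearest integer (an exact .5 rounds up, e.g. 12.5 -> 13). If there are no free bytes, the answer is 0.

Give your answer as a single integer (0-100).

Answer: 41

Derivation:
Op 1: a = malloc(8) -> a = 0; heap: [0-7 ALLOC][8-59 FREE]
Op 2: b = malloc(20) -> b = 8; heap: [0-7 ALLOC][8-27 ALLOC][28-59 FREE]
Op 3: c = malloc(12) -> c = 28; heap: [0-7 ALLOC][8-27 ALLOC][28-39 ALLOC][40-59 FREE]
Op 4: d = malloc(1) -> d = 40; heap: [0-7 ALLOC][8-27 ALLOC][28-39 ALLOC][40-40 ALLOC][41-59 FREE]
Op 5: free(b) -> (freed b); heap: [0-7 ALLOC][8-27 FREE][28-39 ALLOC][40-40 ALLOC][41-59 FREE]
Op 6: a = realloc(a, 1) -> a = 0; heap: [0-0 ALLOC][1-27 FREE][28-39 ALLOC][40-40 ALLOC][41-59 FREE]
Free blocks: [27 19] total_free=46 largest=27 -> 100*(46-27)/46 = 1900/46 ≈ 41.304 -> rounds to 41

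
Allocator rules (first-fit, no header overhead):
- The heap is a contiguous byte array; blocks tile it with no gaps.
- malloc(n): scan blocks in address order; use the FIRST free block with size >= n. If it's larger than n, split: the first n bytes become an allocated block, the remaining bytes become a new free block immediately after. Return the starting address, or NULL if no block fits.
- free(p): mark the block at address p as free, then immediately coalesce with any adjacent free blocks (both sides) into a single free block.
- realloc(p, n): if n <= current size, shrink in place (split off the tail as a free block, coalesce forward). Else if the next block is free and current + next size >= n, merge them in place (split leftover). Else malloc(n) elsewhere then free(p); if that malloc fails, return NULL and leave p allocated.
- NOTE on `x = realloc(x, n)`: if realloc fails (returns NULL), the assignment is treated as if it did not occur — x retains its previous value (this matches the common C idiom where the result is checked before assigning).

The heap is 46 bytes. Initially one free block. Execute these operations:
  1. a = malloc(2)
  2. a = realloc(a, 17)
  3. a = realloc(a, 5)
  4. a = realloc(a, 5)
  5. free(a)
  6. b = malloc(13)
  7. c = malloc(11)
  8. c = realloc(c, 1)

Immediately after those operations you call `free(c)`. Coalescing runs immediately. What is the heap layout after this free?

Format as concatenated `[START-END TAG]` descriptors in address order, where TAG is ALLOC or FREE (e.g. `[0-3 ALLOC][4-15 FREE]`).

Op 1: a = malloc(2) -> a = 0; heap: [0-1 ALLOC][2-45 FREE]
Op 2: a = realloc(a, 17) -> a = 0; heap: [0-16 ALLOC][17-45 FREE]
Op 3: a = realloc(a, 5) -> a = 0; heap: [0-4 ALLOC][5-45 FREE]
Op 4: a = realloc(a, 5) -> a = 0; heap: [0-4 ALLOC][5-45 FREE]
Op 5: free(a) -> (freed a); heap: [0-45 FREE]
Op 6: b = malloc(13) -> b = 0; heap: [0-12 ALLOC][13-45 FREE]
Op 7: c = malloc(11) -> c = 13; heap: [0-12 ALLOC][13-23 ALLOC][24-45 FREE]
Op 8: c = realloc(c, 1) -> c = 13; heap: [0-12 ALLOC][13-13 ALLOC][14-45 FREE]
free(c): c = 13 -> block [13-13 ALLOC]; mark free, coalesce with adjacent free neighbors -> [0-12 ALLOC][13-45 FREE]

Answer: [0-12 ALLOC][13-45 FREE]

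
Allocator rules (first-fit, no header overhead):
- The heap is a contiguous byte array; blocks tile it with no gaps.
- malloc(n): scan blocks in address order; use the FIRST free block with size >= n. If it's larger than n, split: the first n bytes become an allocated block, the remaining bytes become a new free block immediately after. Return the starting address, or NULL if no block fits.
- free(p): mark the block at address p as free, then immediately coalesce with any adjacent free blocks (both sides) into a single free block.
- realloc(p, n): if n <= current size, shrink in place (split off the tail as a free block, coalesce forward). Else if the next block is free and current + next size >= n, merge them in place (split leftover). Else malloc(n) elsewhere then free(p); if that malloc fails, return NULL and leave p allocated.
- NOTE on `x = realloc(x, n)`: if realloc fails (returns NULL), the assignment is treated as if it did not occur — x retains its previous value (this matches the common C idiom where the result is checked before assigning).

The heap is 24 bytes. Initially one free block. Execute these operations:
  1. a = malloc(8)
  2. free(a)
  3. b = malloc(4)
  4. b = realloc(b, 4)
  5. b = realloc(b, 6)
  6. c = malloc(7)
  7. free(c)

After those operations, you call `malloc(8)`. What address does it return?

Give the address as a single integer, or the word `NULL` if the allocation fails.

Answer: 6

Derivation:
Op 1: a = malloc(8) -> a = 0; heap: [0-7 ALLOC][8-23 FREE]
Op 2: free(a) -> (freed a); heap: [0-23 FREE]
Op 3: b = malloc(4) -> b = 0; heap: [0-3 ALLOC][4-23 FREE]
Op 4: b = realloc(b, 4) -> b = 0; heap: [0-3 ALLOC][4-23 FREE]
Op 5: b = realloc(b, 6) -> b = 0; heap: [0-5 ALLOC][6-23 FREE]
Op 6: c = malloc(7) -> c = 6; heap: [0-5 ALLOC][6-12 ALLOC][13-23 FREE]
Op 7: free(c) -> (freed c); heap: [0-5 ALLOC][6-23 FREE]
malloc(8): first-fit scan over [0-5 ALLOC][6-23 FREE] -> 6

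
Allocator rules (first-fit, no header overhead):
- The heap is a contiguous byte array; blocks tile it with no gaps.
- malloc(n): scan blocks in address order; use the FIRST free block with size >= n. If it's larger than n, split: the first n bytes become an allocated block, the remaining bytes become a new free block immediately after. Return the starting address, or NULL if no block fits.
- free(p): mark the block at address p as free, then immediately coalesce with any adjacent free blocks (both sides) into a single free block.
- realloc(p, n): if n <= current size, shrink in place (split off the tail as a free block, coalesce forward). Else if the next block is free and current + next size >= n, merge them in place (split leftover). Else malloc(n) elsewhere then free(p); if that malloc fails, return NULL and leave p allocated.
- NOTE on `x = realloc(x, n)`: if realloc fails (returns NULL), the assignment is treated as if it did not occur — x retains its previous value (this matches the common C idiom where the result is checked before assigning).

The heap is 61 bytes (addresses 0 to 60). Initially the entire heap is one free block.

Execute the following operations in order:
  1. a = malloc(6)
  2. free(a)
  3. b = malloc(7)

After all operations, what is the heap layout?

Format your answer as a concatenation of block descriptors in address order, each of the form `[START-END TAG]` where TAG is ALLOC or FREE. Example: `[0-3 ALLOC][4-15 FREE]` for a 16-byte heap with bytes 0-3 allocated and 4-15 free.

Answer: [0-6 ALLOC][7-60 FREE]

Derivation:
Op 1: a = malloc(6) -> a = 0; heap: [0-5 ALLOC][6-60 FREE]
Op 2: free(a) -> (freed a); heap: [0-60 FREE]
Op 3: b = malloc(7) -> b = 0; heap: [0-6 ALLOC][7-60 FREE]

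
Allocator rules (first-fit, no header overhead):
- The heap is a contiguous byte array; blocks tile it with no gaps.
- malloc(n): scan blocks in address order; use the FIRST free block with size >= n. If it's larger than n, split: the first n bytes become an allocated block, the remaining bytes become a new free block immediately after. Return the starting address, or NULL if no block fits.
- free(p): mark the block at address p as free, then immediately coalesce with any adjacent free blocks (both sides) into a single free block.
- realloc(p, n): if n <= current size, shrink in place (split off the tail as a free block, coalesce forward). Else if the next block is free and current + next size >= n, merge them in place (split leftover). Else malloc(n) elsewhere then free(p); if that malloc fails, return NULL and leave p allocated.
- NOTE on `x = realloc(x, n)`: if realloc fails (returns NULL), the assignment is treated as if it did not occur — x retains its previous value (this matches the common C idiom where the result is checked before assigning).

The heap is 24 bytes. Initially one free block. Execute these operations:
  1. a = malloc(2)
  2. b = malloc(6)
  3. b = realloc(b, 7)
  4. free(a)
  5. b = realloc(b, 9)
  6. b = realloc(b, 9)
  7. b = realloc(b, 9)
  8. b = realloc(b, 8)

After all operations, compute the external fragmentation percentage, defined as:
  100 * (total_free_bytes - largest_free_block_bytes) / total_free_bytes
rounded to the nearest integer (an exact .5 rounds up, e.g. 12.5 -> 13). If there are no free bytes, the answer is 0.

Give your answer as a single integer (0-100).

Op 1: a = malloc(2) -> a = 0; heap: [0-1 ALLOC][2-23 FREE]
Op 2: b = malloc(6) -> b = 2; heap: [0-1 ALLOC][2-7 ALLOC][8-23 FREE]
Op 3: b = realloc(b, 7) -> b = 2; heap: [0-1 ALLOC][2-8 ALLOC][9-23 FREE]
Op 4: free(a) -> (freed a); heap: [0-1 FREE][2-8 ALLOC][9-23 FREE]
Op 5: b = realloc(b, 9) -> b = 2; heap: [0-1 FREE][2-10 ALLOC][11-23 FREE]
Op 6: b = realloc(b, 9) -> b = 2; heap: [0-1 FREE][2-10 ALLOC][11-23 FREE]
Op 7: b = realloc(b, 9) -> b = 2; heap: [0-1 FREE][2-10 ALLOC][11-23 FREE]
Op 8: b = realloc(b, 8) -> b = 2; heap: [0-1 FREE][2-9 ALLOC][10-23 FREE]
Free blocks: [2 14] total_free=16 largest=14 -> 100*(16-14)/16 = 200/16 = 12.5 -> rounds to 13

Answer: 13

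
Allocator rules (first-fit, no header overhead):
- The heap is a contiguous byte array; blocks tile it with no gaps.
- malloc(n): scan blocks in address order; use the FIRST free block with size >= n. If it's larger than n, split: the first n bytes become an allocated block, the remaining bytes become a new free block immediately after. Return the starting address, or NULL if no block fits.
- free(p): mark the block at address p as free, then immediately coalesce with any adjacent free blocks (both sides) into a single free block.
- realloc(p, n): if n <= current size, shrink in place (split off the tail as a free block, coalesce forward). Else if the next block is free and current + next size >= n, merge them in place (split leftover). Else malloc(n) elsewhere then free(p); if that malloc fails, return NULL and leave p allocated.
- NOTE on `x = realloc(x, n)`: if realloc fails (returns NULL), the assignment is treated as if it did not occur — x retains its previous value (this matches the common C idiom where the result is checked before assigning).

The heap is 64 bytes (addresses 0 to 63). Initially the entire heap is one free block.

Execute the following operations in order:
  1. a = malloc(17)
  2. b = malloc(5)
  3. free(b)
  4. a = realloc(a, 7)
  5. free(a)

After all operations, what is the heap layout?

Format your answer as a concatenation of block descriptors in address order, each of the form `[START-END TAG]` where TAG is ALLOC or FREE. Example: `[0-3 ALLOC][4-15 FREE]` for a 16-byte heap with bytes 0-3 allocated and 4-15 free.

Answer: [0-63 FREE]

Derivation:
Op 1: a = malloc(17) -> a = 0; heap: [0-16 ALLOC][17-63 FREE]
Op 2: b = malloc(5) -> b = 17; heap: [0-16 ALLOC][17-21 ALLOC][22-63 FREE]
Op 3: free(b) -> (freed b); heap: [0-16 ALLOC][17-63 FREE]
Op 4: a = realloc(a, 7) -> a = 0; heap: [0-6 ALLOC][7-63 FREE]
Op 5: free(a) -> (freed a); heap: [0-63 FREE]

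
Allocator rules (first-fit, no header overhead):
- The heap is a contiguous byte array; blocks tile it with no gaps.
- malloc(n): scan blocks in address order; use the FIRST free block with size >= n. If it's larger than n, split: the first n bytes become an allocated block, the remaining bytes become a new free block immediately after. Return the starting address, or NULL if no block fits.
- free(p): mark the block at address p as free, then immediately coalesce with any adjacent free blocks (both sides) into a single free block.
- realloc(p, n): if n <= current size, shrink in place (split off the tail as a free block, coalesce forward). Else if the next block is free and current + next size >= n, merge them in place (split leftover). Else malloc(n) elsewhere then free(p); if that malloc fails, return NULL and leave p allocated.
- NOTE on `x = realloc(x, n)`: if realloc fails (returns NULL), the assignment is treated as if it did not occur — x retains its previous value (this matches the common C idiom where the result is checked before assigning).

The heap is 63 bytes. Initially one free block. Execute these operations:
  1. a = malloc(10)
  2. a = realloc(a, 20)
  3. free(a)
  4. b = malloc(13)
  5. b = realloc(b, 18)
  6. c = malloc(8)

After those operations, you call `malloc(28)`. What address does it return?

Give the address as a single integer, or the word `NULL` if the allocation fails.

Op 1: a = malloc(10) -> a = 0; heap: [0-9 ALLOC][10-62 FREE]
Op 2: a = realloc(a, 20) -> a = 0; heap: [0-19 ALLOC][20-62 FREE]
Op 3: free(a) -> (freed a); heap: [0-62 FREE]
Op 4: b = malloc(13) -> b = 0; heap: [0-12 ALLOC][13-62 FREE]
Op 5: b = realloc(b, 18) -> b = 0; heap: [0-17 ALLOC][18-62 FREE]
Op 6: c = malloc(8) -> c = 18; heap: [0-17 ALLOC][18-25 ALLOC][26-62 FREE]
malloc(28): first-fit scan over [0-17 ALLOC][18-25 ALLOC][26-62 FREE] -> 26

Answer: 26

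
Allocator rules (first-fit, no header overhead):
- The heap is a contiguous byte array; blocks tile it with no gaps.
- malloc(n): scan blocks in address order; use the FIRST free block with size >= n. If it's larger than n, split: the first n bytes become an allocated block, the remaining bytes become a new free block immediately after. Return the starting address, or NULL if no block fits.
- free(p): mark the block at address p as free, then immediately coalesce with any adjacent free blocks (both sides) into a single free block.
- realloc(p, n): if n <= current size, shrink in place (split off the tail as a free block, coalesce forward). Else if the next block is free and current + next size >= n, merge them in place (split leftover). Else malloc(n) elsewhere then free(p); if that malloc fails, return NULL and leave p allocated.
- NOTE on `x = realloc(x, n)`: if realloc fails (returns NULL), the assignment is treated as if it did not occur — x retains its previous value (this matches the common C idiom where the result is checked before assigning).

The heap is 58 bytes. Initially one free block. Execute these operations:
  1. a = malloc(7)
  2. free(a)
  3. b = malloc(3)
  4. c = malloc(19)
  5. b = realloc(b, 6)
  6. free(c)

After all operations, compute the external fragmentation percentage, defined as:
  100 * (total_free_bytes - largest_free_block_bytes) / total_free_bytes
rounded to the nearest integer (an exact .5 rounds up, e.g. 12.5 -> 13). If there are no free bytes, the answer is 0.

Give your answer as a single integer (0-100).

Op 1: a = malloc(7) -> a = 0; heap: [0-6 ALLOC][7-57 FREE]
Op 2: free(a) -> (freed a); heap: [0-57 FREE]
Op 3: b = malloc(3) -> b = 0; heap: [0-2 ALLOC][3-57 FREE]
Op 4: c = malloc(19) -> c = 3; heap: [0-2 ALLOC][3-21 ALLOC][22-57 FREE]
Op 5: b = realloc(b, 6) -> b = 22; heap: [0-2 FREE][3-21 ALLOC][22-27 ALLOC][28-57 FREE]
Op 6: free(c) -> (freed c); heap: [0-21 FREE][22-27 ALLOC][28-57 FREE]
Free blocks: [22 30] total_free=52 largest=30 -> 100*(52-30)/52 = 2200/52 ≈ 42.308 -> rounds to 42

Answer: 42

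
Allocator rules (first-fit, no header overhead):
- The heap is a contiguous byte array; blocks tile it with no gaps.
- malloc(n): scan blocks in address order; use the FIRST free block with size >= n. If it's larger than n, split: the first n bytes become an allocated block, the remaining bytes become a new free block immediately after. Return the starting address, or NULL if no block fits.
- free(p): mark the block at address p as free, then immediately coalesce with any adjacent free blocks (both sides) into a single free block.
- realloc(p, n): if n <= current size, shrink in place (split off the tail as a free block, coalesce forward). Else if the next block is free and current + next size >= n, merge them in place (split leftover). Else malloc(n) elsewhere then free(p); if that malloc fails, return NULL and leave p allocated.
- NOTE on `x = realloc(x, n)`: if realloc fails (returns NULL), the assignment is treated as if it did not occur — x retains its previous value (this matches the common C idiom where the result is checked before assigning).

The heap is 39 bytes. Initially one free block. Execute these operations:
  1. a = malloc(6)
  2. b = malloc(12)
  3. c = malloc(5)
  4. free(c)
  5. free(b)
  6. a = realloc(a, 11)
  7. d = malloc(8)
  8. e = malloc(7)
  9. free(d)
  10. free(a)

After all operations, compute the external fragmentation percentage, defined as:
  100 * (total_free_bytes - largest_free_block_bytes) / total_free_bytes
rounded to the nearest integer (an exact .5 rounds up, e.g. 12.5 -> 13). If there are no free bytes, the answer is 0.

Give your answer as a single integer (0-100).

Answer: 41

Derivation:
Op 1: a = malloc(6) -> a = 0; heap: [0-5 ALLOC][6-38 FREE]
Op 2: b = malloc(12) -> b = 6; heap: [0-5 ALLOC][6-17 ALLOC][18-38 FREE]
Op 3: c = malloc(5) -> c = 18; heap: [0-5 ALLOC][6-17 ALLOC][18-22 ALLOC][23-38 FREE]
Op 4: free(c) -> (freed c); heap: [0-5 ALLOC][6-17 ALLOC][18-38 FREE]
Op 5: free(b) -> (freed b); heap: [0-5 ALLOC][6-38 FREE]
Op 6: a = realloc(a, 11) -> a = 0; heap: [0-10 ALLOC][11-38 FREE]
Op 7: d = malloc(8) -> d = 11; heap: [0-10 ALLOC][11-18 ALLOC][19-38 FREE]
Op 8: e = malloc(7) -> e = 19; heap: [0-10 ALLOC][11-18 ALLOC][19-25 ALLOC][26-38 FREE]
Op 9: free(d) -> (freed d); heap: [0-10 ALLOC][11-18 FREE][19-25 ALLOC][26-38 FREE]
Op 10: free(a) -> (freed a); heap: [0-18 FREE][19-25 ALLOC][26-38 FREE]
Free blocks: [19 13] total_free=32 largest=19 -> 100*(32-19)/32 = 1300/32 = 40.625 -> rounds to 41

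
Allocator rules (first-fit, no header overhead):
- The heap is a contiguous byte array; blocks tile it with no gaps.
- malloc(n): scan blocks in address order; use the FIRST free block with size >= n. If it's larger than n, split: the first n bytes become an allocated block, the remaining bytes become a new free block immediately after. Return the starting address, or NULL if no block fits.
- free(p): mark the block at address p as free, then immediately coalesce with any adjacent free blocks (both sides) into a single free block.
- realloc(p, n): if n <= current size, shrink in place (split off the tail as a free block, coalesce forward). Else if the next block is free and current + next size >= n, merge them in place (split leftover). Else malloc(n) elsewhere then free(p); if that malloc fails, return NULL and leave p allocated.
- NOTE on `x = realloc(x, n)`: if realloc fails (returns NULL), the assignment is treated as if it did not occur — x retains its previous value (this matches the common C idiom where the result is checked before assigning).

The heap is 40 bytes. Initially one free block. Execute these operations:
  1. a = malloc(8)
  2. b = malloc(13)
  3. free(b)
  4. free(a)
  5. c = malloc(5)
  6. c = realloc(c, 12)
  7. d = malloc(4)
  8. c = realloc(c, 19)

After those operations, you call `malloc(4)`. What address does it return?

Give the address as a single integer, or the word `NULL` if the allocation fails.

Op 1: a = malloc(8) -> a = 0; heap: [0-7 ALLOC][8-39 FREE]
Op 2: b = malloc(13) -> b = 8; heap: [0-7 ALLOC][8-20 ALLOC][21-39 FREE]
Op 3: free(b) -> (freed b); heap: [0-7 ALLOC][8-39 FREE]
Op 4: free(a) -> (freed a); heap: [0-39 FREE]
Op 5: c = malloc(5) -> c = 0; heap: [0-4 ALLOC][5-39 FREE]
Op 6: c = realloc(c, 12) -> c = 0; heap: [0-11 ALLOC][12-39 FREE]
Op 7: d = malloc(4) -> d = 12; heap: [0-11 ALLOC][12-15 ALLOC][16-39 FREE]
Op 8: c = realloc(c, 19) -> c = 16; heap: [0-11 FREE][12-15 ALLOC][16-34 ALLOC][35-39 FREE]
malloc(4): first-fit scan over [0-11 FREE][12-15 ALLOC][16-34 ALLOC][35-39 FREE] -> 0

Answer: 0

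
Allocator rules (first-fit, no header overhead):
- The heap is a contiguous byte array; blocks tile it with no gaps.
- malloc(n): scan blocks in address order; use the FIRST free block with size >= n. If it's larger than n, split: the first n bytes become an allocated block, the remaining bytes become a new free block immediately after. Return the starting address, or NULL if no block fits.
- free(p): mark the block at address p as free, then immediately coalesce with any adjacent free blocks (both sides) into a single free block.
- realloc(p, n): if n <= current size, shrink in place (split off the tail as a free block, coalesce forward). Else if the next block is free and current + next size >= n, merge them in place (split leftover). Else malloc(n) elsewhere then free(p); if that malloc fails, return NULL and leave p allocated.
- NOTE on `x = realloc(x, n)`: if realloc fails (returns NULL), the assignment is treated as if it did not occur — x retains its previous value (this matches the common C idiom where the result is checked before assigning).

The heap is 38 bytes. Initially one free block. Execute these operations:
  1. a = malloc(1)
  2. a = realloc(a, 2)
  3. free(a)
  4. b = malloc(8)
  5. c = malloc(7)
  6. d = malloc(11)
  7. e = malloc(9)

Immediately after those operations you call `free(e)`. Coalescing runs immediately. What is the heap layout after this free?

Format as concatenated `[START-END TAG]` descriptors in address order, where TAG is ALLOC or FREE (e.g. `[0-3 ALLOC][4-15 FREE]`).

Op 1: a = malloc(1) -> a = 0; heap: [0-0 ALLOC][1-37 FREE]
Op 2: a = realloc(a, 2) -> a = 0; heap: [0-1 ALLOC][2-37 FREE]
Op 3: free(a) -> (freed a); heap: [0-37 FREE]
Op 4: b = malloc(8) -> b = 0; heap: [0-7 ALLOC][8-37 FREE]
Op 5: c = malloc(7) -> c = 8; heap: [0-7 ALLOC][8-14 ALLOC][15-37 FREE]
Op 6: d = malloc(11) -> d = 15; heap: [0-7 ALLOC][8-14 ALLOC][15-25 ALLOC][26-37 FREE]
Op 7: e = malloc(9) -> e = 26; heap: [0-7 ALLOC][8-14 ALLOC][15-25 ALLOC][26-34 ALLOC][35-37 FREE]
free(e): e = 26 -> block [26-34 ALLOC]; mark free, coalesce with adjacent free neighbors -> [0-7 ALLOC][8-14 ALLOC][15-25 ALLOC][26-37 FREE]

Answer: [0-7 ALLOC][8-14 ALLOC][15-25 ALLOC][26-37 FREE]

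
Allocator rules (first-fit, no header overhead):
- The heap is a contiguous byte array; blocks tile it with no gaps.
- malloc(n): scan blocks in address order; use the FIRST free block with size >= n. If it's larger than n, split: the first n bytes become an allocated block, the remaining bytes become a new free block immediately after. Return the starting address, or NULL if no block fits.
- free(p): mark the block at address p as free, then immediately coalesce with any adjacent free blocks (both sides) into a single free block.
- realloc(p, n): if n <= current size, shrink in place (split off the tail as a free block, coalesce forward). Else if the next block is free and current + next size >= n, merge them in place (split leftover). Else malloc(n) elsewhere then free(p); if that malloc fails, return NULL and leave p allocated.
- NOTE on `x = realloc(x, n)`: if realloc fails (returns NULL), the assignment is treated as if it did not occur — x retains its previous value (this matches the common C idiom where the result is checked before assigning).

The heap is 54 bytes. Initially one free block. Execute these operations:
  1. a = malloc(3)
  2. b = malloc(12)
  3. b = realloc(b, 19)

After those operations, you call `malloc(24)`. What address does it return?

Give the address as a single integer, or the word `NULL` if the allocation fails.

Answer: 22

Derivation:
Op 1: a = malloc(3) -> a = 0; heap: [0-2 ALLOC][3-53 FREE]
Op 2: b = malloc(12) -> b = 3; heap: [0-2 ALLOC][3-14 ALLOC][15-53 FREE]
Op 3: b = realloc(b, 19) -> b = 3; heap: [0-2 ALLOC][3-21 ALLOC][22-53 FREE]
malloc(24): first-fit scan over [0-2 ALLOC][3-21 ALLOC][22-53 FREE] -> 22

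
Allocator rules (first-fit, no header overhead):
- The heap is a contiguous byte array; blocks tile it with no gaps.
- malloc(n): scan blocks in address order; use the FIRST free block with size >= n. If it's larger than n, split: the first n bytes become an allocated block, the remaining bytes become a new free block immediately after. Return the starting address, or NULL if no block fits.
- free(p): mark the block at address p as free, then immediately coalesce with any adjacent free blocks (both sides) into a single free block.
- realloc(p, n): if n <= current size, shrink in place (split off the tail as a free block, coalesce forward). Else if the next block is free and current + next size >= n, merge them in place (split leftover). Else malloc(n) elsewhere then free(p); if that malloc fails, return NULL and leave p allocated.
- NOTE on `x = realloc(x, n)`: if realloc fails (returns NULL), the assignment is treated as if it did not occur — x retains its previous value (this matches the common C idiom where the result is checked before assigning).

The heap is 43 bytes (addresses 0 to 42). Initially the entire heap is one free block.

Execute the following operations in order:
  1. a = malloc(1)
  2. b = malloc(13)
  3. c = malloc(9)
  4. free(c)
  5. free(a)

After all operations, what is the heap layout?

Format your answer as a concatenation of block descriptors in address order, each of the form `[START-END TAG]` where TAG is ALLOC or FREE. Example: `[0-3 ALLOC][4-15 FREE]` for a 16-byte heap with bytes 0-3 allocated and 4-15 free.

Answer: [0-0 FREE][1-13 ALLOC][14-42 FREE]

Derivation:
Op 1: a = malloc(1) -> a = 0; heap: [0-0 ALLOC][1-42 FREE]
Op 2: b = malloc(13) -> b = 1; heap: [0-0 ALLOC][1-13 ALLOC][14-42 FREE]
Op 3: c = malloc(9) -> c = 14; heap: [0-0 ALLOC][1-13 ALLOC][14-22 ALLOC][23-42 FREE]
Op 4: free(c) -> (freed c); heap: [0-0 ALLOC][1-13 ALLOC][14-42 FREE]
Op 5: free(a) -> (freed a); heap: [0-0 FREE][1-13 ALLOC][14-42 FREE]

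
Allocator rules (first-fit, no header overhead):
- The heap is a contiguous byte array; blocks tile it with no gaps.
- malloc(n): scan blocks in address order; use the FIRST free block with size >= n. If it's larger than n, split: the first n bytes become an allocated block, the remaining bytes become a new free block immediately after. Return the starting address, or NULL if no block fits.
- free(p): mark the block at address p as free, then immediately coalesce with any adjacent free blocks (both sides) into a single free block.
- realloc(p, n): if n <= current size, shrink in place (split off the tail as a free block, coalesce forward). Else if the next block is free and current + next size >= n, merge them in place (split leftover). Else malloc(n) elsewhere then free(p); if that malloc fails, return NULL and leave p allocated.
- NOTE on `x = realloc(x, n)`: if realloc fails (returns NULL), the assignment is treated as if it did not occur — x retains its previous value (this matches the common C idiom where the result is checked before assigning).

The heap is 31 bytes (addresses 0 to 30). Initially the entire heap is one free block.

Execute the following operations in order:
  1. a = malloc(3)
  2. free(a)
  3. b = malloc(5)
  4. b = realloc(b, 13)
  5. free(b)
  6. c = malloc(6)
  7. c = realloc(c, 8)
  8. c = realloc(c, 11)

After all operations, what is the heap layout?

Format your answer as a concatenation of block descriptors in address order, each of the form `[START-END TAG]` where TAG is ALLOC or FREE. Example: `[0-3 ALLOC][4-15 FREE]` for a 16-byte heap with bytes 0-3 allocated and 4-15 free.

Op 1: a = malloc(3) -> a = 0; heap: [0-2 ALLOC][3-30 FREE]
Op 2: free(a) -> (freed a); heap: [0-30 FREE]
Op 3: b = malloc(5) -> b = 0; heap: [0-4 ALLOC][5-30 FREE]
Op 4: b = realloc(b, 13) -> b = 0; heap: [0-12 ALLOC][13-30 FREE]
Op 5: free(b) -> (freed b); heap: [0-30 FREE]
Op 6: c = malloc(6) -> c = 0; heap: [0-5 ALLOC][6-30 FREE]
Op 7: c = realloc(c, 8) -> c = 0; heap: [0-7 ALLOC][8-30 FREE]
Op 8: c = realloc(c, 11) -> c = 0; heap: [0-10 ALLOC][11-30 FREE]

Answer: [0-10 ALLOC][11-30 FREE]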